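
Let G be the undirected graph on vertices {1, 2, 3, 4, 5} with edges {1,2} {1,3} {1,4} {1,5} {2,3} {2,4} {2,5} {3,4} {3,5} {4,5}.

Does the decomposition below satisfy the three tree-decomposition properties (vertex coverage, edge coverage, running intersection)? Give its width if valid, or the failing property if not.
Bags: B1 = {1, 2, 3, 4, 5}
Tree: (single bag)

Vertex coverage: the bags together contain {1, 2, 3, 4, 5}, the full vertex set. Edge coverage: each edge of G has both endpoints in at least one bag. Running intersection: for every vertex, the bags containing it form a connected subtree. All three properties hold, so this is a valid tree decomposition of width max|bag| − 1 = 4, and hence tw(G) ≤ 4.

Yes; width 4.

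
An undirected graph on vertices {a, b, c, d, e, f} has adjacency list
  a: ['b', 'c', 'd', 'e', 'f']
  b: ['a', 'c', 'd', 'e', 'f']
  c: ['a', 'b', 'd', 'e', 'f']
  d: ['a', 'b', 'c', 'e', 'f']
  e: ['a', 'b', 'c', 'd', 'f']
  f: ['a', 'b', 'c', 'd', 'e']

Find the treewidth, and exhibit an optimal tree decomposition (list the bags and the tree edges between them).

A single bag containing all 6 vertices is trivially a valid decomposition of width 5. On the other hand G contains the 6-clique {a, b, c, d, e, f}. A clique must lie in a single bag of any decomposition, so no decomposition can have width below 5. The upper and lower bounds meet at 5, so that is the treewidth.

Treewidth 5.
One such decomposition:
Bags: B1 = {a, b, c, d, e, f}
Tree: (single bag)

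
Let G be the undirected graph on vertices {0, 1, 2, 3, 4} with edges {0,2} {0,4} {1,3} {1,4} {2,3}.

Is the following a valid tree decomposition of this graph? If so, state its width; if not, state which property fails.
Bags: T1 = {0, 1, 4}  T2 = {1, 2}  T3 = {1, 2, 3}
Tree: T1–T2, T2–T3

No — edge (0,2) lies in no bag.

A tree decomposition must satisfy three properties: every vertex lies in some bag; for every edge, both endpoints lie together in some bag; and for every vertex, the bags containing it form a connected subtree. Here edge (0,2) lies in no bag, so the decomposition is invalid.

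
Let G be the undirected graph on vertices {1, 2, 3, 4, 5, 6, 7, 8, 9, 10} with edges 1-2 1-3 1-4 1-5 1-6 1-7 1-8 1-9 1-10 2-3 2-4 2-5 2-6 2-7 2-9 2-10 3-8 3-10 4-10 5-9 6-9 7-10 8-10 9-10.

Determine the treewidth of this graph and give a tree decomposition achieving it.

Treewidth 3.
Bags: B1 = {1, 2, 6, 9}  B2 = {1, 2, 9, 10}  B3 = {1, 2, 3, 10}  B4 = {1, 2, 4, 10}  B5 = {1, 3, 8, 10}  B6 = {1, 2, 5, 9}  B7 = {1, 2, 7, 10}
Tree: B1–B2, B2–B3, B3–B4, B3–B5, B2–B6, B4–B7

Every bag has size at most 4, so the width is 4 − 1 = 3 and tw(G) ≤ 3. On the other hand G contains the 4-clique {1, 3, 8, 10}. A clique must lie in a single bag of any decomposition, so no decomposition can have width below 3. Combining the bounds, tw(G) = 3.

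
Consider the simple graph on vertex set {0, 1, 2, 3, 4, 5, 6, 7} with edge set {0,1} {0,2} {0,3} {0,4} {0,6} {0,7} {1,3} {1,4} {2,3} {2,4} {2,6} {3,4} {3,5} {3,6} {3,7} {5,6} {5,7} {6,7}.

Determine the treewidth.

A width-3 tree decomposition is:
Bags: B1 = {0, 2, 3, 6}  B2 = {0, 2, 3, 4}  B3 = {0, 1, 3, 4}  B4 = {0, 3, 6, 7}  B5 = {3, 5, 6, 7}
Tree: B1–B2, B2–B3, B1–B4, B4–B5
Each bag holds 4 vertices, so the decomposition has width 3, which upper-bounds the treewidth. Conversely, {0, 1, 3, 4} is a clique of size 4, and the vertices of any clique must share a bag in every tree decomposition; so some bag has ≥ 4 vertices and tw(G) ≥ 3. Combining the bounds, tw(G) = 3.

3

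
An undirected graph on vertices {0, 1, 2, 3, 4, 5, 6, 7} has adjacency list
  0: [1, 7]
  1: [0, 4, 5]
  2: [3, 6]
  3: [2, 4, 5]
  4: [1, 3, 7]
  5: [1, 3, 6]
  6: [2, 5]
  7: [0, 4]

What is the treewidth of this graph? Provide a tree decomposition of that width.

Treewidth 2.
One optimal decomposition is:
Bags: B1 = {0, 4, 7}  B2 = {0, 1, 4}  B3 = {1, 3, 4}  B4 = {1, 3, 5}  B5 = {2, 3, 5}  B6 = {2, 5, 6}
Tree: B1–B2, B2–B3, B3–B4, B4–B5, B5–B6

Every bag has size at most 3, so the width is 3 − 1 = 2 and tw(G) ≤ 2. For the lower bound, G contains the cycle 7–0–1–4–7, so G is not a forest; only forests have treewidth ≤ 1, hence tw(G) ≥ 2. Therefore the treewidth is 2.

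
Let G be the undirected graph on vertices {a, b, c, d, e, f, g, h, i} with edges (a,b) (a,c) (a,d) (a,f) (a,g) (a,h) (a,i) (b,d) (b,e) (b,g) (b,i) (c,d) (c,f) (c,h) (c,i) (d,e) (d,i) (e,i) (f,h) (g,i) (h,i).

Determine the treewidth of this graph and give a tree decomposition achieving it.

Every bag has size at most 4, so the width is 4 − 1 = 3 and tw(G) ≤ 3. For the lower bound, the 4 vertices {a, c, f, h} are pairwise adjacent, and any tree decomposition puts a clique entirely inside one bag — forcing width ≥ 3. The upper and lower bounds meet at 3, so that is the treewidth.

Treewidth 3.
One such decomposition:
Bags: B1 = {a, c, h, i}  B2 = {a, c, d, i}  B3 = {a, b, d, i}  B4 = {a, c, f, h}  B5 = {a, b, g, i}  B6 = {b, d, e, i}
Tree: B1–B2, B2–B3, B1–B4, B3–B5, B3–B6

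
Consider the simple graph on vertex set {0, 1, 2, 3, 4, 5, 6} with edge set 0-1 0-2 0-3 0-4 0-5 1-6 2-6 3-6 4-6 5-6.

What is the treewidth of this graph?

2

A width-2 tree decomposition is:
Bags: B1 = {0, 2, 6}  B2 = {0, 3, 6}  B3 = {0, 5, 6}  B4 = {0, 4, 6}  B5 = {0, 1, 6}
Tree: B1–B2, B2–B3, B3–B4, B4–B5
The largest bag has 3 vertices, giving width 2; this decomposition certifies tw(G) ≤ 2. For the lower bound, G contains the cycle 6–2–0–3–6, so G is not a forest; only forests have treewidth ≤ 1, hence tw(G) ≥ 2. Therefore the treewidth is 2.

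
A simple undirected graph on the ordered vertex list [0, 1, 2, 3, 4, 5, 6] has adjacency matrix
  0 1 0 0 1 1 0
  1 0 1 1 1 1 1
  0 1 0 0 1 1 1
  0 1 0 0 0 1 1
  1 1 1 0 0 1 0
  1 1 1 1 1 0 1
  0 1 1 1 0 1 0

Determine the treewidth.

3

A width-3 tree decomposition is:
Bags: B1 = {1, 2, 5, 6}  B2 = {1, 3, 5, 6}  B3 = {1, 2, 4, 5}  B4 = {0, 1, 4, 5}
Tree: B1–B2, B1–B3, B3–B4
Each bag holds 4 vertices, so the decomposition has width 3, which upper-bounds the treewidth. On the other hand G contains the 4-clique {0, 1, 4, 5}. A clique must lie in a single bag of any decomposition, so no decomposition can have width below 3. Hence tw(G) = 3 exactly.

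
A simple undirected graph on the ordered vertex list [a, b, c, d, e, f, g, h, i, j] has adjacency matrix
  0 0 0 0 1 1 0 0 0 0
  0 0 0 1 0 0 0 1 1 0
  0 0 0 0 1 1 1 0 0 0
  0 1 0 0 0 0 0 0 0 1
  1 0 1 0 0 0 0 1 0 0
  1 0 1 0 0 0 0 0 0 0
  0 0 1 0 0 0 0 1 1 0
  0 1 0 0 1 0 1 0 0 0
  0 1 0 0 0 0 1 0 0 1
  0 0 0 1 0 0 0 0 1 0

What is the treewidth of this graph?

A width-2 tree decomposition is:
Bags: B1 = {a, e, f}  B2 = {c, e, f}  B3 = {c, e, h}  B4 = {c, g, h}  B5 = {b, g, h}  B6 = {b, g, i}  B7 = {b, d, i}  B8 = {d, i, j}
Tree: B1–B2, B2–B3, B3–B4, B4–B5, B5–B6, B6–B7, B7–B8
Every bag has size at most 3, so the width is 3 − 1 = 2 and tw(G) ≤ 2. The edges a–f–c–e–a form a cycle, so G is not a tree and its treewidth is at least 2. Combining the bounds, tw(G) = 2.

2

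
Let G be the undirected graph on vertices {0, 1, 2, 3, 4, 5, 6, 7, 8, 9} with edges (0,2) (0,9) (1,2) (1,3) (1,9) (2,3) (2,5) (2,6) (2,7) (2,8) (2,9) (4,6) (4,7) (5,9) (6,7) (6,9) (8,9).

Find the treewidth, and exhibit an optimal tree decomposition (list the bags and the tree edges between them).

Each bag holds 3 vertices, so the decomposition has width 2, which upper-bounds the treewidth. For the lower bound, the 3 vertices {0, 2, 9} are pairwise adjacent, and any tree decomposition puts a clique entirely inside one bag — forcing width ≥ 2. Therefore the treewidth is 2.

Treewidth 2.
Bags: B1 = {0, 2, 9}  B2 = {2, 6, 9}  B3 = {2, 8, 9}  B4 = {1, 2, 9}  B5 = {2, 6, 7}  B6 = {2, 5, 9}  B7 = {4, 6, 7}  B8 = {1, 2, 3}
Tree: B1–B2, B2–B3, B3–B4, B2–B5, B4–B6, B5–B7, B4–B8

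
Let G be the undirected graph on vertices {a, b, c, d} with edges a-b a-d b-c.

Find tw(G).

1

A width-1 tree decomposition is:
Bags: B1 = {a, b}  B2 = {b, c}  B3 = {a, d}
Tree: B1–B2, B1–B3
Each bag holds 2 vertices, so the decomposition has width 1, which upper-bounds the treewidth. G has an edge, so its treewidth is at least 1. Therefore the treewidth is 1.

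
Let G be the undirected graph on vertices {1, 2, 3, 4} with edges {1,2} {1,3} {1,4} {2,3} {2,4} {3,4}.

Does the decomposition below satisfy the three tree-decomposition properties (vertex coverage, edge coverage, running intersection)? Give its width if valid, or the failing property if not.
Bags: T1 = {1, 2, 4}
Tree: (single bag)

No — vertex 3 appears in no bag.

A tree decomposition must satisfy three properties: every vertex lies in some bag; for every edge, both endpoints lie together in some bag; and for every vertex, the bags containing it form a connected subtree. Here vertex 3 appears in no bag, so the decomposition is invalid.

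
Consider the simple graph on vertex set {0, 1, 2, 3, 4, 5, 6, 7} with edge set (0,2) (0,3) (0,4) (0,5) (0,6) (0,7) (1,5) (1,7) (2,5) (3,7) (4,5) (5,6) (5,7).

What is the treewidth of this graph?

2

A width-2 tree decomposition is:
Bags: B1 = {0, 5, 7}  B2 = {1, 5, 7}  B3 = {0, 4, 5}  B4 = {0, 2, 5}  B5 = {0, 3, 7}  B6 = {0, 5, 6}
Tree: B1–B2, B1–B3, B1–B4, B1–B5, B3–B6
Every bag has size at most 3, so the width is 3 − 1 = 2 and tw(G) ≤ 2. On the other hand G contains the 3-clique {0, 3, 7}. A clique must lie in a single bag of any decomposition, so no decomposition can have width below 2. Hence tw(G) = 2 exactly.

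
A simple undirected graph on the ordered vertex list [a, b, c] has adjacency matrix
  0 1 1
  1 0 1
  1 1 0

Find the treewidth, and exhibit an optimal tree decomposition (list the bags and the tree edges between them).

Treewidth 2.
One such decomposition:
Bags: B1 = {a, b, c}
Tree: (single bag)

A single bag containing all 3 vertices is trivially a valid decomposition of width 2. For the lower bound, the 3 vertices {a, b, c} are pairwise adjacent, and any tree decomposition puts a clique entirely inside one bag — forcing width ≥ 2. The upper and lower bounds meet at 2, so that is the treewidth.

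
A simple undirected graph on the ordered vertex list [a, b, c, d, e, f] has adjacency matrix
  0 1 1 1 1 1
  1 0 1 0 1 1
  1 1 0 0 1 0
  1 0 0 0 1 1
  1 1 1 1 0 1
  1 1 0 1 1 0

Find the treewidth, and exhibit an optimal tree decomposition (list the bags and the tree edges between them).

Treewidth 3.
One optimal decomposition is:
Bags: B1 = {a, b, c, e}  B2 = {a, b, e, f}  B3 = {a, d, e, f}
Tree: B1–B2, B2–B3

Every bag has size at most 4, so the width is 4 − 1 = 3 and tw(G) ≤ 3. For the lower bound, the 4 vertices {a, b, c, e} are pairwise adjacent, and any tree decomposition puts a clique entirely inside one bag — forcing width ≥ 3. Therefore the treewidth is 3.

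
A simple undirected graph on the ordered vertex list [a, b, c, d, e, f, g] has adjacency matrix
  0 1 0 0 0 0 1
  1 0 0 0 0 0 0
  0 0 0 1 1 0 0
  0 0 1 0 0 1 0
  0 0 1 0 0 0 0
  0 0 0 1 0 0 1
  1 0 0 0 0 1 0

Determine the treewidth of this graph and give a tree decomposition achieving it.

Treewidth 1.
Bags: B1 = {c, e}  B2 = {c, d}  B3 = {d, f}  B4 = {f, g}  B5 = {a, g}  B6 = {a, b}
Tree: B1–B2, B2–B3, B3–B4, B4–B5, B5–B6

Each bag holds 2 vertices, so the decomposition has width 1, which upper-bounds the treewidth. Since G has at least one edge (e.g. e–c), it is not an edgeless graph, so tw(G) ≥ 1. Combining the bounds, tw(G) = 1.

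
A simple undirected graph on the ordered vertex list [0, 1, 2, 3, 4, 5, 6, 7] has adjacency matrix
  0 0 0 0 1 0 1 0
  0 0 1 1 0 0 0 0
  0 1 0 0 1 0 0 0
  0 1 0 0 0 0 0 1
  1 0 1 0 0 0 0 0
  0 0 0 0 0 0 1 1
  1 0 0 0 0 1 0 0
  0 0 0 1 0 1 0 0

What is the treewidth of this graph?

A width-2 tree decomposition is:
Bags: B1 = {1, 3, 7}  B2 = {1, 2, 7}  B3 = {2, 4, 7}  B4 = {0, 4, 7}  B5 = {0, 6, 7}  B6 = {5, 6, 7}
Tree: B1–B2, B2–B3, B3–B4, B4–B5, B5–B6
The largest bag has 3 vertices, giving width 2; this decomposition certifies tw(G) ≤ 2. Since 7–3–1–2–4–0–6–5–7 is a cycle in G, G is not acyclic. Forests are exactly the graphs of treewidth ≤ 1, so tw(G) ≥ 2. Combining the bounds, tw(G) = 2.

2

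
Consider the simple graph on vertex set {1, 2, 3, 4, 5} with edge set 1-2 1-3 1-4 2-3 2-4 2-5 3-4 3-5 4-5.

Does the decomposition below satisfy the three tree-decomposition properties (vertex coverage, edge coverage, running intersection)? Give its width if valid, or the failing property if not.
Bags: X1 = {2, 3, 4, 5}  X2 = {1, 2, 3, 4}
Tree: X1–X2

Every vertex of G appears in some bag (union = {1, 2, 3, 4, 5}); every edge is covered by a bag; and for each vertex v the set of bags containing v is connected in the bag tree. The decomposition is therefore valid. The largest bag has 4 vertices, so the width is 3.

Yes; width 3.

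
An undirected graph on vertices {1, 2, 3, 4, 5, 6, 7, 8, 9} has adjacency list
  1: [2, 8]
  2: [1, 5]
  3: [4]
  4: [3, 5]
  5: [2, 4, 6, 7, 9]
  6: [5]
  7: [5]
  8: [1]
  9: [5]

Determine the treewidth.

A width-1 tree decomposition is:
Bags: B1 = {5, 9}  B2 = {4, 5}  B3 = {2, 5}  B4 = {1, 2}  B5 = {5, 6}  B6 = {1, 8}  B7 = {5, 7}  B8 = {3, 4}
Tree: B1–B2, B2–B3, B3–B4, B2–B5, B4–B6, B5–B7, B2–B8
The largest bag has 2 vertices, giving width 1; this decomposition certifies tw(G) ≤ 1. Since G has at least one edge (e.g. 9–5), it is not an edgeless graph, so tw(G) ≥ 1. The upper and lower bounds meet at 1, so that is the treewidth.

1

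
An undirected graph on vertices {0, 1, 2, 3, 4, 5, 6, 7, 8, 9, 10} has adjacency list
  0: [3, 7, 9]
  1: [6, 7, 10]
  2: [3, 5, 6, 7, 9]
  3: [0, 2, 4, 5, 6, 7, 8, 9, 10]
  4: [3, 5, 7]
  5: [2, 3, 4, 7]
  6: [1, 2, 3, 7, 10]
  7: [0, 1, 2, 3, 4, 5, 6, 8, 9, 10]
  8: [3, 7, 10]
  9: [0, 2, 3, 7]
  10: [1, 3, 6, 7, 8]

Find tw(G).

3

A width-3 tree decomposition is:
Bags: B1 = {2, 3, 6, 7}  B2 = {3, 6, 7, 10}  B3 = {1, 6, 7, 10}  B4 = {2, 3, 7, 9}  B5 = {2, 3, 5, 7}  B6 = {0, 3, 7, 9}  B7 = {3, 7, 8, 10}  B8 = {3, 4, 5, 7}
Tree: B1–B2, B2–B3, B1–B4, B4–B5, B4–B6, B2–B7, B5–B8
The largest bag has 4 vertices, giving width 3; this decomposition certifies tw(G) ≤ 3. Conversely, {1, 6, 7, 10} is a clique of size 4, and the vertices of any clique must share a bag in every tree decomposition; so some bag has ≥ 4 vertices and tw(G) ≥ 3. Therefore the treewidth is 3.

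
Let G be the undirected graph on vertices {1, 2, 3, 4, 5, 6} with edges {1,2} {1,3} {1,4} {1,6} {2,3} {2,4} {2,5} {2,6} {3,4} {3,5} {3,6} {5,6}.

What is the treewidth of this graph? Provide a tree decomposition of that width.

Treewidth 3.
One optimal decomposition is:
Bags: B1 = {1, 2, 3, 4}  B2 = {1, 2, 3, 6}  B3 = {2, 3, 5, 6}
Tree: B1–B2, B2–B3

Every bag has size at most 4, so the width is 4 − 1 = 3 and tw(G) ≤ 3. For the lower bound, the 4 vertices {1, 2, 3, 4} are pairwise adjacent, and any tree decomposition puts a clique entirely inside one bag — forcing width ≥ 3. Therefore the treewidth is 3.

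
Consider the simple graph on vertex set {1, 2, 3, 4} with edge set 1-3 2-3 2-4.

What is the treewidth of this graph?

A width-1 tree decomposition is:
Bags: B1 = {2, 4}  B2 = {2, 3}  B3 = {1, 3}
Tree: B1–B2, B2–B3
The largest bag has 2 vertices, giving width 1; this decomposition certifies tw(G) ≤ 1. G has an edge, so its treewidth is at least 1. Combining the bounds, tw(G) = 1.

1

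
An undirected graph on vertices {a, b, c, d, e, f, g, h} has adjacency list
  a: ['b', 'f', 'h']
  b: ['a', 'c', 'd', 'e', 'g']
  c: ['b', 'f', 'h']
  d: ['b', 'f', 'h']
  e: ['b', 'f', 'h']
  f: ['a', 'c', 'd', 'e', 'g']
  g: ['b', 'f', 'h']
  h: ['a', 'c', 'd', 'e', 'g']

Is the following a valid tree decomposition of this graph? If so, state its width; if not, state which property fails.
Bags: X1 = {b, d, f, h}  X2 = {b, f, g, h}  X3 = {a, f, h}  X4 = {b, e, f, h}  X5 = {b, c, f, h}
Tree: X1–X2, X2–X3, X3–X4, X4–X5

A tree decomposition must satisfy three properties: every vertex lies in some bag; for every edge, both endpoints lie together in some bag; and for every vertex, the bags containing it form a connected subtree. Here edge (b,a) lies in no bag, so the decomposition is invalid.

No — edge (b,a) lies in no bag.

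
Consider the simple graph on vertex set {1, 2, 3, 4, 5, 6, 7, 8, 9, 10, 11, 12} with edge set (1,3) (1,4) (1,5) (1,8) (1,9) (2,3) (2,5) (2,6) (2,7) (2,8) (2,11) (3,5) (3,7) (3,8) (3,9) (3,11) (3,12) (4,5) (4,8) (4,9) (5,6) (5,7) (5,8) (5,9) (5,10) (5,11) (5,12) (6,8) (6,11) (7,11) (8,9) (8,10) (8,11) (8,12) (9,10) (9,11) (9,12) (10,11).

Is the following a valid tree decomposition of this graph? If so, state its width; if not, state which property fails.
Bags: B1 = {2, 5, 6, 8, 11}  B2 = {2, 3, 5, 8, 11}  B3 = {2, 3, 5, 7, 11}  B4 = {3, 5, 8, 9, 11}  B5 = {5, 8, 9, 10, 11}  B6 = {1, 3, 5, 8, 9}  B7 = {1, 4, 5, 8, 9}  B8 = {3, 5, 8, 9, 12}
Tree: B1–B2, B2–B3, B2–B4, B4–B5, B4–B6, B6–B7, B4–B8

Yes; width 4.

Every vertex of G appears in some bag (union = {1, 2, 3, 4, 5, 6, 7, 8, 9, 10, 11, 12}); every edge is covered by a bag; and for each vertex v the set of bags containing v is connected in the bag tree. The decomposition is therefore valid. The largest bag has 5 vertices, so the width is 4.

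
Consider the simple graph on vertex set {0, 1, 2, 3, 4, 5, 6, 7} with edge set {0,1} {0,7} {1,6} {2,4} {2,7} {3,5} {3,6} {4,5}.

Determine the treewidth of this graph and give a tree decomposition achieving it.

Treewidth 2.
One such decomposition:
Bags: B1 = {0, 2, 7}  B2 = {0, 1, 2}  B3 = {1, 2, 6}  B4 = {2, 3, 6}  B5 = {2, 3, 5}  B6 = {2, 4, 5}
Tree: B1–B2, B2–B3, B3–B4, B4–B5, B5–B6

Every bag has size at most 3, so the width is 3 − 1 = 2 and tw(G) ≤ 2. Since 2–7–0–1–6–3–5–4–2 is a cycle in G, G is not acyclic. Forests are exactly the graphs of treewidth ≤ 1, so tw(G) ≥ 2. Therefore the treewidth is 2.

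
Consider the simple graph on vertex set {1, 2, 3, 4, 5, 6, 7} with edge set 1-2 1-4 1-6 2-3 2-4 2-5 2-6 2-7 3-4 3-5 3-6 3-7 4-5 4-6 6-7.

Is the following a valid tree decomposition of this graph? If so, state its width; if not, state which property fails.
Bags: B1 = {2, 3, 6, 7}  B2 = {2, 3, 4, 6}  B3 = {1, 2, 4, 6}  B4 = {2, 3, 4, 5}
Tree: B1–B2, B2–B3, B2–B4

Vertex coverage: the bags together contain {1, 2, 3, 4, 5, 6, 7}, the full vertex set. Edge coverage: each edge of G has both endpoints in at least one bag. Running intersection: for every vertex, the bags containing it form a connected subtree. All three properties hold, so this is a valid tree decomposition of width max|bag| − 1 = 3, and hence tw(G) ≤ 3.

Yes; width 3.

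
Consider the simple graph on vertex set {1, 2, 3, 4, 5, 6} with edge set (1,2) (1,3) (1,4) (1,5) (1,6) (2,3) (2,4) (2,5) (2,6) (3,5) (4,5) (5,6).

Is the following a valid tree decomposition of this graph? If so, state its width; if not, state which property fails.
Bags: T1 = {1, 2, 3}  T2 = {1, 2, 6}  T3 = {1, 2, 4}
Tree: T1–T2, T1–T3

No — vertex 5 appears in no bag.

A tree decomposition must satisfy three properties: every vertex lies in some bag; for every edge, both endpoints lie together in some bag; and for every vertex, the bags containing it form a connected subtree. Here vertex 5 appears in no bag, so the decomposition is invalid.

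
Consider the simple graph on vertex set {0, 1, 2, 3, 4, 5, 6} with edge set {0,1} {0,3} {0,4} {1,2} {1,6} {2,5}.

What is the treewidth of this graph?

1

A width-1 tree decomposition is:
Bags: B1 = {2, 5}  B2 = {1, 2}  B3 = {0, 1}  B4 = {0, 3}  B5 = {1, 6}  B6 = {0, 4}
Tree: B1–B2, B2–B3, B3–B4, B3–B5, B4–B6
Every bag has size at most 2, so the width is 2 − 1 = 1 and tw(G) ≤ 1. G has an edge, so its treewidth is at least 1. Combining the bounds, tw(G) = 1.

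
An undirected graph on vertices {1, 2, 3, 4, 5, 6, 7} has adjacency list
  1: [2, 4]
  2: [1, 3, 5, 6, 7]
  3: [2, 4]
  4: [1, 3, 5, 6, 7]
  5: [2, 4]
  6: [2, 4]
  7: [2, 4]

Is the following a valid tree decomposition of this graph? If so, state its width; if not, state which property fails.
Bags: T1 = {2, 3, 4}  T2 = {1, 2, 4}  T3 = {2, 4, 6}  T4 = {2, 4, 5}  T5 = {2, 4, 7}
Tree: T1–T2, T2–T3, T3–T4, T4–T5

Vertex coverage: the bags together contain {1, 2, 3, 4, 5, 6, 7}, the full vertex set. Edge coverage: each edge of G has both endpoints in at least one bag. Running intersection: for every vertex, the bags containing it form a connected subtree. All three properties hold, so this is a valid tree decomposition of width max|bag| − 1 = 2, and hence tw(G) ≤ 2.

Yes; width 2.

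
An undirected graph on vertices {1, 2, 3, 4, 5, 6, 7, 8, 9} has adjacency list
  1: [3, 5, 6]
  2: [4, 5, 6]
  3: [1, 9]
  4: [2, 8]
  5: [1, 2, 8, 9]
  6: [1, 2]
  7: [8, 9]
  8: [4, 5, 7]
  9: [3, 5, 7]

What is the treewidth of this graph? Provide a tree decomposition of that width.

Treewidth 3.
Bags: B1 = {1, 2, 3, 6}  B2 = {1, 2, 3, 5}  B3 = {2, 3, 5, 9}  B4 = {2, 4, 5, 9}  B5 = {4, 5, 8, 9}  B6 = {4, 7, 8, 9}
Tree: B1–B2, B2–B3, B3–B4, B4–B5, B5–B6

Every bag has size at most 4, so the width is 4 − 1 = 3 and tw(G) ≤ 3. For the lower bound: the 4 vertex sets {1,3,6}, {2}, {5}, {4,7,8,9} are disjoint, each induces a connected subgraph, and every pair is joined by at least one edge of G. Contracting each set to a single vertex therefore yields K_{4} as a minor, and since treewidth is minor-monotone, tw(G) ≥ tw(K_{4}) = 3. Combining the bounds, tw(G) = 3.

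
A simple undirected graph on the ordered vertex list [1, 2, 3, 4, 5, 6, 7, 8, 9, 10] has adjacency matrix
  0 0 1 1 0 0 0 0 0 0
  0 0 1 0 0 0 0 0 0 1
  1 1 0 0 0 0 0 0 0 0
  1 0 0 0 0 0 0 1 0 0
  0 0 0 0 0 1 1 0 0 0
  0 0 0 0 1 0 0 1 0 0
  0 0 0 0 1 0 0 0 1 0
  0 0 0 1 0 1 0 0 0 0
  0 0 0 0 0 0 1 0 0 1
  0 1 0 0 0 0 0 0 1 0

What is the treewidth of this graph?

2

A width-2 tree decomposition is:
Bags: B1 = {2, 3, 10}  B2 = {1, 3, 10}  B3 = {1, 4, 10}  B4 = {4, 8, 10}  B5 = {6, 8, 10}  B6 = {5, 6, 10}  B7 = {5, 7, 10}  B8 = {7, 9, 10}
Tree: B1–B2, B2–B3, B3–B4, B4–B5, B5–B6, B6–B7, B7–B8
Every bag has size at most 3, so the width is 3 − 1 = 2 and tw(G) ≤ 2. For the lower bound, G contains the cycle 10–2–3–1–4–8–6–5–7–9–10, so G is not a forest; only forests have treewidth ≤ 1, hence tw(G) ≥ 2. The upper and lower bounds meet at 2, so that is the treewidth.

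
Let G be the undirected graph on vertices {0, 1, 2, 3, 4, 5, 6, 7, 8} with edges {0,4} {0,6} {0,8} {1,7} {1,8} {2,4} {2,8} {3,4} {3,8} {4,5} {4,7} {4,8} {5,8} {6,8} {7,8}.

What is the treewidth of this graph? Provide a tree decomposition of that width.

Every bag has size at most 3, so the width is 3 − 1 = 2 and tw(G) ≤ 2. On the other hand G contains the 3-clique {1, 7, 8}. A clique must lie in a single bag of any decomposition, so no decomposition can have width below 2. The upper and lower bounds meet at 2, so that is the treewidth.

Treewidth 2.
Bags: B1 = {0, 4, 8}  B2 = {2, 4, 8}  B3 = {4, 7, 8}  B4 = {3, 4, 8}  B5 = {1, 7, 8}  B6 = {0, 6, 8}  B7 = {4, 5, 8}
Tree: B1–B2, B2–B3, B1–B4, B3–B5, B1–B6, B4–B7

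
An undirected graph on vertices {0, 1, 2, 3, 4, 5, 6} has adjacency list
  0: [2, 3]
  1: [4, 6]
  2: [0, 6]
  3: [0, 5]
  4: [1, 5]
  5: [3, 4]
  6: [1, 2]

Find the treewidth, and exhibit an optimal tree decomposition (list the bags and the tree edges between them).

The largest bag has 3 vertices, giving width 2; this decomposition certifies tw(G) ≤ 2. For the lower bound, G contains the cycle 5–4–1–6–2–0–3–5, so G is not a forest; only forests have treewidth ≤ 1, hence tw(G) ≥ 2. Combining the bounds, tw(G) = 2.

Treewidth 2.
One such decomposition:
Bags: B1 = {1, 4, 5}  B2 = {1, 5, 6}  B3 = {2, 5, 6}  B4 = {0, 2, 5}  B5 = {0, 3, 5}
Tree: B1–B2, B2–B3, B3–B4, B4–B5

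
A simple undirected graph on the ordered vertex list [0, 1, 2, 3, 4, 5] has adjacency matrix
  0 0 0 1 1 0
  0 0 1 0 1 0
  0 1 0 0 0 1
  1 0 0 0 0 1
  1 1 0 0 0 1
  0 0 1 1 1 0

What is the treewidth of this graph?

A width-2 tree decomposition is:
Bags: B1 = {1, 2, 5}  B2 = {1, 4, 5}  B3 = {3, 4, 5}  B4 = {0, 3, 4}
Tree: B1–B2, B2–B3, B3–B4
The largest bag has 3 vertices, giving width 2; this decomposition certifies tw(G) ≤ 2. Since 2–1–4–5–2 is a cycle in G, G is not acyclic. Forests are exactly the graphs of treewidth ≤ 1, so tw(G) ≥ 2. Therefore the treewidth is 2.

2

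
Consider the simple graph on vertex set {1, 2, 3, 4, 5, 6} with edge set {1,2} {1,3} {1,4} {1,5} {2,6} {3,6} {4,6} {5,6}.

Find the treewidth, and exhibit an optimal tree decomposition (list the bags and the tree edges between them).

The largest bag has 3 vertices, giving width 2; this decomposition certifies tw(G) ≤ 2. Since 1–3–6–5–1 is a cycle in G, G is not acyclic. Forests are exactly the graphs of treewidth ≤ 1, so tw(G) ≥ 2. The upper and lower bounds meet at 2, so that is the treewidth.

Treewidth 2.
Bags: B1 = {1, 3, 6}  B2 = {1, 5, 6}  B3 = {1, 2, 6}  B4 = {1, 4, 6}
Tree: B1–B2, B2–B3, B3–B4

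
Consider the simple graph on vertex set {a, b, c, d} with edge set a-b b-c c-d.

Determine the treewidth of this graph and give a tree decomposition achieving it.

Each bag holds 2 vertices, so the decomposition has width 1, which upper-bounds the treewidth. G has an edge, so its treewidth is at least 1. Combining the bounds, tw(G) = 1.

Treewidth 1.
Bags: B1 = {c, d}  B2 = {b, c}  B3 = {a, b}
Tree: B1–B2, B2–B3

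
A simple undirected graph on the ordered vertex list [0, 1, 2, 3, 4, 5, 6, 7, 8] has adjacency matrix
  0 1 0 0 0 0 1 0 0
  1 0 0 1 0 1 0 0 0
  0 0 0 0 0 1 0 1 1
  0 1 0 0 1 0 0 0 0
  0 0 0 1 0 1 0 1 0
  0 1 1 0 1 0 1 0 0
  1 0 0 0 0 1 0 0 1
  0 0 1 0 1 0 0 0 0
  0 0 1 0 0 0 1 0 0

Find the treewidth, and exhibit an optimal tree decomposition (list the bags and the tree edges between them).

Each bag holds 4 vertices, so the decomposition has width 3, which upper-bounds the treewidth. For the lower bound: the 4 vertex sets {0,1,3}, {6}, {5}, {2,4,7,8} are disjoint, each induces a connected subgraph, and every pair is joined by at least one edge of G. Contracting each set to a single vertex therefore yields K_{4} as a minor, and since treewidth is minor-monotone, tw(G) ≥ tw(K_{4}) = 3. Combining the bounds, tw(G) = 3.

Treewidth 3.
Bags: B1 = {0, 1, 3, 6}  B2 = {1, 3, 5, 6}  B3 = {3, 4, 5, 6}  B4 = {4, 5, 6, 8}  B5 = {2, 4, 5, 8}  B6 = {2, 4, 7, 8}
Tree: B1–B2, B2–B3, B3–B4, B4–B5, B5–B6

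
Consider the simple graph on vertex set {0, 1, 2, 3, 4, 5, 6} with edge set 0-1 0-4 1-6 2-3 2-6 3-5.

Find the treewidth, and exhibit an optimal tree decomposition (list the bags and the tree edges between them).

Treewidth 1.
One optimal decomposition is:
Bags: B1 = {0, 4}  B2 = {0, 1}  B3 = {1, 6}  B4 = {2, 6}  B5 = {2, 3}  B6 = {3, 5}
Tree: B1–B2, B2–B3, B3–B4, B4–B5, B5–B6

The largest bag has 2 vertices, giving width 1; this decomposition certifies tw(G) ≤ 1. Any graph with an edge has treewidth ≥ 1, and G has the edge 4–0. Combining the bounds, tw(G) = 1.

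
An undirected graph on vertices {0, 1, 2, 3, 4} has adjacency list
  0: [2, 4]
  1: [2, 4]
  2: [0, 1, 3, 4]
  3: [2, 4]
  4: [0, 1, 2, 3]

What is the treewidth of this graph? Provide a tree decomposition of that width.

Treewidth 2.
One such decomposition:
Bags: B1 = {1, 2, 4}  B2 = {2, 3, 4}  B3 = {0, 2, 4}
Tree: B1–B2, B1–B3

Every bag has size at most 3, so the width is 3 − 1 = 2 and tw(G) ≤ 2. Conversely, {0, 2, 4} is a clique of size 3, and the vertices of any clique must share a bag in every tree decomposition; so some bag has ≥ 3 vertices and tw(G) ≥ 2. Hence tw(G) = 2 exactly.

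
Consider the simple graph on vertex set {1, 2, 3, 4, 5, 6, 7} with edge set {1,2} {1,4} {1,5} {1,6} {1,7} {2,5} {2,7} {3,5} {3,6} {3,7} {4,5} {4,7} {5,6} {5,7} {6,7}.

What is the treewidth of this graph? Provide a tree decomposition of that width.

The largest bag has 4 vertices, giving width 3; this decomposition certifies tw(G) ≤ 3. Conversely, {1, 2, 5, 7} is a clique of size 4, and the vertices of any clique must share a bag in every tree decomposition; so some bag has ≥ 4 vertices and tw(G) ≥ 3. Therefore the treewidth is 3.

Treewidth 3.
One such decomposition:
Bags: B1 = {1, 2, 5, 7}  B2 = {1, 4, 5, 7}  B3 = {1, 5, 6, 7}  B4 = {3, 5, 6, 7}
Tree: B1–B2, B1–B3, B3–B4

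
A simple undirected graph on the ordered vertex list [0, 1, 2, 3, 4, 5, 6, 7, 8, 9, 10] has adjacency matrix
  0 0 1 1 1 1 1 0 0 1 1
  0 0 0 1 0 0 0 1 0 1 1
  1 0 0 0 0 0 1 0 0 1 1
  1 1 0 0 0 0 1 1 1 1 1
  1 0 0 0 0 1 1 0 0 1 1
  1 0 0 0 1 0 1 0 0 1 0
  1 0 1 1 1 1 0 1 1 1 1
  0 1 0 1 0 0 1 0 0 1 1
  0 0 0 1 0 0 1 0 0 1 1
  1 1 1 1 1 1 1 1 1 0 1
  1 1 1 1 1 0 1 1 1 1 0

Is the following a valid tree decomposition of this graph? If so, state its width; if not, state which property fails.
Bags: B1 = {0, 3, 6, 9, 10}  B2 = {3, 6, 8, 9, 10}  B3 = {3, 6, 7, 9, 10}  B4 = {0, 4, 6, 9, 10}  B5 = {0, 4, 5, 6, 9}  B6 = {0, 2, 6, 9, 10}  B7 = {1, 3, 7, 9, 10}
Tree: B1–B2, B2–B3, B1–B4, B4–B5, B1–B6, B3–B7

Yes; width 4.

Checking the three conditions: (i) the bags cover all of {0, 1, 2, 3, 4, 5, 6, 7, 8, 9, 10}; (ii) for each edge, some bag contains both endpoints; (iii) the bags containing any fixed vertex form a subtree. All hold, so the decomposition is valid with width 5 − 1 = 4.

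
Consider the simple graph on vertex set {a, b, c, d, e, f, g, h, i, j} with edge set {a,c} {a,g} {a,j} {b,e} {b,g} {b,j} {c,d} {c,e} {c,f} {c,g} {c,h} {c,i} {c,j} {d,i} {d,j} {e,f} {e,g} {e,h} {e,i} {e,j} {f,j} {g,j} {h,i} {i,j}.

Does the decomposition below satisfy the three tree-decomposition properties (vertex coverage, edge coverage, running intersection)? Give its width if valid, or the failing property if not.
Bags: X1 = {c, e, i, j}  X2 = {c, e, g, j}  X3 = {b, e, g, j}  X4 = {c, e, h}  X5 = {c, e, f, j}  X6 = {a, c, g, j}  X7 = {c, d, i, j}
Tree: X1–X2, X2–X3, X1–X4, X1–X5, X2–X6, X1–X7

A tree decomposition must satisfy three properties: every vertex lies in some bag; for every edge, both endpoints lie together in some bag; and for every vertex, the bags containing it form a connected subtree. Here edge (i,h) lies in no bag, so the decomposition is invalid.

No — edge (i,h) lies in no bag.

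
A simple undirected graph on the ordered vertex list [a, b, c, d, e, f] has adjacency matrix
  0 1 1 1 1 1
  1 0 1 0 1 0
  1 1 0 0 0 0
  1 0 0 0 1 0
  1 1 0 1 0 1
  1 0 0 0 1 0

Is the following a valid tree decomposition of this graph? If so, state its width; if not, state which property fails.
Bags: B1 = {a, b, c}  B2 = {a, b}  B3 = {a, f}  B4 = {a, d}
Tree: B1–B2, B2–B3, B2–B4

A tree decomposition must satisfy three properties: every vertex lies in some bag; for every edge, both endpoints lie together in some bag; and for every vertex, the bags containing it form a connected subtree. Here vertex e appears in no bag, so the decomposition is invalid.

No — vertex e appears in no bag.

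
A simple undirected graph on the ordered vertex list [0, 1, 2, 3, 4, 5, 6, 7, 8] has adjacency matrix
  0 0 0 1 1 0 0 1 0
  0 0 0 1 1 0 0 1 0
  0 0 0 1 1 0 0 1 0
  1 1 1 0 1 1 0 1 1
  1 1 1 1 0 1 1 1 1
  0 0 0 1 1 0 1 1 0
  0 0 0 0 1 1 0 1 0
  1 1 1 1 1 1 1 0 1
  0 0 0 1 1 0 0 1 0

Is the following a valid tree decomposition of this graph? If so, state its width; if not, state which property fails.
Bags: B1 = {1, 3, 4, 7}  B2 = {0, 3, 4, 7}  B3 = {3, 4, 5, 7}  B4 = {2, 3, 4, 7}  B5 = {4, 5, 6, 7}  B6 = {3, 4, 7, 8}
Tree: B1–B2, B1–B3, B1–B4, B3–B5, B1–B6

Yes; width 3.

Checking the three conditions: (i) the bags cover all of {0, 1, 2, 3, 4, 5, 6, 7, 8}; (ii) for each edge, some bag contains both endpoints; (iii) the bags containing any fixed vertex form a subtree. All hold, so the decomposition is valid with width 4 − 1 = 3.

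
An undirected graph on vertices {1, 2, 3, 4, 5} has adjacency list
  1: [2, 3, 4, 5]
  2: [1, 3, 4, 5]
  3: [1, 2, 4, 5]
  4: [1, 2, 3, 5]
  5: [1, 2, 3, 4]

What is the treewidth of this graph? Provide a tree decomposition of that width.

Treewidth 4.
Bags: B1 = {1, 2, 3, 4, 5}
Tree: (single bag)

With just one bag of size 5, the width is 5 − 1 = 4, so tw(G) ≤ 4. On the other hand G contains the 5-clique {1, 2, 3, 4, 5}. A clique must lie in a single bag of any decomposition, so no decomposition can have width below 4. Therefore the treewidth is 4.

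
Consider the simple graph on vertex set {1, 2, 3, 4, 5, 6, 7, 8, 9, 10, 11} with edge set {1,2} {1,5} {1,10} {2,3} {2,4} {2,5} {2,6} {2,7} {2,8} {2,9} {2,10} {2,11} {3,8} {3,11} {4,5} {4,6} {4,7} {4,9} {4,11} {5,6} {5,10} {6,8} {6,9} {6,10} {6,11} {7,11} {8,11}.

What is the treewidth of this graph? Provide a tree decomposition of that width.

Treewidth 3.
One such decomposition:
Bags: B1 = {2, 4, 5, 6}  B2 = {2, 4, 6, 11}  B3 = {2, 4, 7, 11}  B4 = {2, 5, 6, 10}  B5 = {2, 6, 8, 11}  B6 = {2, 4, 6, 9}  B7 = {2, 3, 8, 11}  B8 = {1, 2, 5, 10}
Tree: B1–B2, B2–B3, B1–B4, B2–B5, B2–B6, B5–B7, B4–B8

Each bag holds 4 vertices, so the decomposition has width 3, which upper-bounds the treewidth. For the lower bound, the 4 vertices {1, 2, 5, 10} are pairwise adjacent, and any tree decomposition puts a clique entirely inside one bag — forcing width ≥ 3. Hence tw(G) = 3 exactly.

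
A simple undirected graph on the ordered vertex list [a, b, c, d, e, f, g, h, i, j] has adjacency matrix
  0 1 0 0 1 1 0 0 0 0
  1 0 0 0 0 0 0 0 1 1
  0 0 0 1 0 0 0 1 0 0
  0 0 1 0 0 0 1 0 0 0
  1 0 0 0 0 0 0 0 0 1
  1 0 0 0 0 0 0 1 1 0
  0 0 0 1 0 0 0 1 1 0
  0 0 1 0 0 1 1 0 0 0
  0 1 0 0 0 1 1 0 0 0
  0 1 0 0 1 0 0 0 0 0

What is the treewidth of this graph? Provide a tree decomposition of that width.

Treewidth 2.
One such decomposition:
Bags: B1 = {a, e, j}  B2 = {a, b, j}  B3 = {a, b, f}  B4 = {b, f, i}  B5 = {f, h, i}  B6 = {g, h, i}  B7 = {c, g, h}  B8 = {c, d, g}
Tree: B1–B2, B2–B3, B3–B4, B4–B5, B5–B6, B6–B7, B7–B8

Each bag holds 3 vertices, so the decomposition has width 2, which upper-bounds the treewidth. The edges e–j–b–a–e form a cycle, so G is not a tree and its treewidth is at least 2. Therefore the treewidth is 2.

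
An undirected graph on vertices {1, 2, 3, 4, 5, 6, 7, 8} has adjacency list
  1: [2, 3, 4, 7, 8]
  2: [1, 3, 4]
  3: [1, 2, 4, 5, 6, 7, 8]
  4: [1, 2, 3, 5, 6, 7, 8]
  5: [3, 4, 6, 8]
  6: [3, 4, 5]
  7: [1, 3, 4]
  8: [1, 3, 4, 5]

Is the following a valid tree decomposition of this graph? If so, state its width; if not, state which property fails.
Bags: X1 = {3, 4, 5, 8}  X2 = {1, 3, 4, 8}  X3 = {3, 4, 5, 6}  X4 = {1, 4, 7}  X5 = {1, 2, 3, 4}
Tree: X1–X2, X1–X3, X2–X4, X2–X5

A tree decomposition must satisfy three properties: every vertex lies in some bag; for every edge, both endpoints lie together in some bag; and for every vertex, the bags containing it form a connected subtree. Here edge (3,7) lies in no bag, so the decomposition is invalid.

No — edge (3,7) lies in no bag.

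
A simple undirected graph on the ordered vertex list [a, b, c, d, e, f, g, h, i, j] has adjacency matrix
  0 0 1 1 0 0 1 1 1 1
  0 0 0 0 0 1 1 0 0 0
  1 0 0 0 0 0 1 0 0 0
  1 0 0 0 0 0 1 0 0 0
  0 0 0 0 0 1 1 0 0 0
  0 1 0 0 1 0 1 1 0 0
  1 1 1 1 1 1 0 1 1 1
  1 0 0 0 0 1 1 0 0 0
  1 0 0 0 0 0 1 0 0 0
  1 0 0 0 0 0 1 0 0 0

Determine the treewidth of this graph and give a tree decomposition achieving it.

Treewidth 2.
Bags: B1 = {a, g, h}  B2 = {a, g, j}  B3 = {f, g, h}  B4 = {e, f, g}  B5 = {b, f, g}  B6 = {a, d, g}  B7 = {a, g, i}  B8 = {a, c, g}
Tree: B1–B2, B1–B3, B3–B4, B4–B5, B1–B6, B2–B7, B1–B8

Each bag holds 3 vertices, so the decomposition has width 2, which upper-bounds the treewidth. On the other hand G contains the 3-clique {a, d, g}. A clique must lie in a single bag of any decomposition, so no decomposition can have width below 2. Hence tw(G) = 2 exactly.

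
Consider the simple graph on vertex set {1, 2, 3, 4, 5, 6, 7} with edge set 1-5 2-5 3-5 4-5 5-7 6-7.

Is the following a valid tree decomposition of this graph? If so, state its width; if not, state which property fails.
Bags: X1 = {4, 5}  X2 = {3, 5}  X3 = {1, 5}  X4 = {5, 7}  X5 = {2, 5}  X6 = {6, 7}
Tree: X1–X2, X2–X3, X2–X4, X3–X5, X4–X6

Yes; width 1.

Vertex coverage: the bags together contain {1, 2, 3, 4, 5, 6, 7}, the full vertex set. Edge coverage: each edge of G has both endpoints in at least one bag. Running intersection: for every vertex, the bags containing it form a connected subtree. All three properties hold, so this is a valid tree decomposition of width max|bag| − 1 = 1, and hence tw(G) ≤ 1.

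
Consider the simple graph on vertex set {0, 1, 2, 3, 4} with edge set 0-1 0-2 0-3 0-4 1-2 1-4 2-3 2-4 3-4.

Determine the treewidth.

A width-3 tree decomposition is:
Bags: B1 = {0, 2, 3, 4}  B2 = {0, 1, 2, 4}
Tree: B1–B2
Each bag holds 4 vertices, so the decomposition has width 3, which upper-bounds the treewidth. For the lower bound, the 4 vertices {0, 1, 2, 4} are pairwise adjacent, and any tree decomposition puts a clique entirely inside one bag — forcing width ≥ 3. The upper and lower bounds meet at 3, so that is the treewidth.

3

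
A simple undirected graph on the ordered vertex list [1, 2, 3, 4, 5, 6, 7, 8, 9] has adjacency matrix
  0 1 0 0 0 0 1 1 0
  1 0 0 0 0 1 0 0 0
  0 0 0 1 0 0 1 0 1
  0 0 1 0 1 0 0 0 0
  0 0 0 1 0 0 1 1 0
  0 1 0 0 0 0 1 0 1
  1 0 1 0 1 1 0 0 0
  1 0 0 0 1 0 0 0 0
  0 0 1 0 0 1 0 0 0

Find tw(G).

3

A width-3 tree decomposition is:
Bags: B1 = {1, 4, 5, 8}  B2 = {1, 4, 5, 7}  B3 = {1, 3, 4, 7}  B4 = {1, 2, 3, 7}  B5 = {2, 3, 6, 7}  B6 = {2, 3, 6, 9}
Tree: B1–B2, B2–B3, B3–B4, B4–B5, B5–B6
The largest bag has 4 vertices, giving width 3; this decomposition certifies tw(G) ≤ 3. For the lower bound: the 4 vertex sets {4,5,8}, {1}, {7}, {2,3,6,9} are disjoint, each induces a connected subgraph, and every pair is joined by at least one edge of G. Contracting each set to a single vertex therefore yields K_{4} as a minor, and since treewidth is minor-monotone, tw(G) ≥ tw(K_{4}) = 3. The upper and lower bounds meet at 3, so that is the treewidth.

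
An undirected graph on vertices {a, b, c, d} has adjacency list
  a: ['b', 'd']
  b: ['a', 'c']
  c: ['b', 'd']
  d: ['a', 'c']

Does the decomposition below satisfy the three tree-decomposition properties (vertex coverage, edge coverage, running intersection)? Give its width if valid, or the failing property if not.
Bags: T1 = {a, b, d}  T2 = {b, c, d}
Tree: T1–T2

Checking the three conditions: (i) the bags cover all of {a, b, c, d}; (ii) for each edge, some bag contains both endpoints; (iii) the bags containing any fixed vertex form a subtree. All hold, so the decomposition is valid with width 3 − 1 = 2.

Yes; width 2.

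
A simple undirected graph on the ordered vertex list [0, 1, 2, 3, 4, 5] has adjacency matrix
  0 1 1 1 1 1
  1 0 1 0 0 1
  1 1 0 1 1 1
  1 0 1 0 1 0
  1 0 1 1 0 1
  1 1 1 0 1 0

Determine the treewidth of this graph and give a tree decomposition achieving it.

Treewidth 3.
One optimal decomposition is:
Bags: B1 = {0, 2, 4, 5}  B2 = {0, 2, 3, 4}  B3 = {0, 1, 2, 5}
Tree: B1–B2, B1–B3

The largest bag has 4 vertices, giving width 3; this decomposition certifies tw(G) ≤ 3. On the other hand G contains the 4-clique {0, 1, 2, 5}. A clique must lie in a single bag of any decomposition, so no decomposition can have width below 3. Therefore the treewidth is 3.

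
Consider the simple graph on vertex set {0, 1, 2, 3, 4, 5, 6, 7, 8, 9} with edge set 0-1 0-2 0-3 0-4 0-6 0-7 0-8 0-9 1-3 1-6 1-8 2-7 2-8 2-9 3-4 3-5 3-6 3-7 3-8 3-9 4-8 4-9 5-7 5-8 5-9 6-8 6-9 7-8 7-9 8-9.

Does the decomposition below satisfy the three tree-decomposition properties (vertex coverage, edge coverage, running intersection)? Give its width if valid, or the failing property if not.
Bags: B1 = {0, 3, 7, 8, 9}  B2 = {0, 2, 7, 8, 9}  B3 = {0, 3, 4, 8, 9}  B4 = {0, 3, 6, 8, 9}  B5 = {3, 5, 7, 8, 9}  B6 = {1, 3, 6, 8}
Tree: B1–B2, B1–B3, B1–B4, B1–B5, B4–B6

No — edge (0,1) lies in no bag.

A tree decomposition must satisfy three properties: every vertex lies in some bag; for every edge, both endpoints lie together in some bag; and for every vertex, the bags containing it form a connected subtree. Here edge (0,1) lies in no bag, so the decomposition is invalid.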